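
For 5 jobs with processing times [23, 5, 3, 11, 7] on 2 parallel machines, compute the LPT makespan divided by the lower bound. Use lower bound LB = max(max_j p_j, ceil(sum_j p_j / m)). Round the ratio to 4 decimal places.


LPT order: [23, 11, 7, 5, 3]
Machine loads after assignment: [26, 23]
LPT makespan = 26
Lower bound = max(max_job, ceil(total/2)) = max(23, 25) = 25
Ratio = 26 / 25 = 1.04

1.04


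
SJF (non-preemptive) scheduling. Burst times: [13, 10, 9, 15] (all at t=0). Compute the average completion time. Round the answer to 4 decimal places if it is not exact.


SJF order (ascending): [9, 10, 13, 15]
Completion times:
  Job 1: burst=9, C=9
  Job 2: burst=10, C=19
  Job 3: burst=13, C=32
  Job 4: burst=15, C=47
Average completion = 107/4 = 26.75

26.75


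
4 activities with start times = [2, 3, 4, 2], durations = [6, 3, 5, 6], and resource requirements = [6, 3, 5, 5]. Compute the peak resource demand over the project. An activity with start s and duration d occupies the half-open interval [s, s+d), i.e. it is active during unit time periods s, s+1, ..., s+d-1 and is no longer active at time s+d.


Each activity i is active on [start_i, start_i + duration_i).
Compute total resource usage per time slot:
  t=0: active resources = [], total = 0
  t=1: active resources = [], total = 0
  t=2: active resources = [6, 5], total = 11
  t=3: active resources = [6, 3, 5], total = 14
  t=4: active resources = [6, 3, 5, 5], total = 19
  t=5: active resources = [6, 3, 5, 5], total = 19
  t=6: active resources = [6, 5, 5], total = 16
  t=7: active resources = [6, 5, 5], total = 16
  t=8: active resources = [5], total = 5
Peak resource demand = 19

19


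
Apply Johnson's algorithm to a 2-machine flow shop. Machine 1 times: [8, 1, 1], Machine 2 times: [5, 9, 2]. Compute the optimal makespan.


Apply Johnson's rule:
  Group 1 (a <= b): [(2, 1, 9), (3, 1, 2)]
  Group 2 (a > b): [(1, 8, 5)]
Optimal job order: [2, 3, 1]
Schedule:
  Job 2: M1 done at 1, M2 done at 10
  Job 3: M1 done at 2, M2 done at 12
  Job 1: M1 done at 10, M2 done at 17
Makespan = 17

17


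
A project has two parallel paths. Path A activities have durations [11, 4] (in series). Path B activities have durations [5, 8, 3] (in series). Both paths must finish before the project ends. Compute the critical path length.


Path A total = 11 + 4 = 15
Path B total = 5 + 8 + 3 = 16
Critical path = longest path = max(15, 16) = 16

16


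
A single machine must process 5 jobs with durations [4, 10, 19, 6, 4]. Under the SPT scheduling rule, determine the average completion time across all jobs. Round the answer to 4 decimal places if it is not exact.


Sort jobs by processing time (SPT order): [4, 4, 6, 10, 19]
Compute completion times sequentially:
  Job 1: processing = 4, completes at 4
  Job 2: processing = 4, completes at 8
  Job 3: processing = 6, completes at 14
  Job 4: processing = 10, completes at 24
  Job 5: processing = 19, completes at 43
Sum of completion times = 93
Average completion time = 93/5 = 18.6

18.6


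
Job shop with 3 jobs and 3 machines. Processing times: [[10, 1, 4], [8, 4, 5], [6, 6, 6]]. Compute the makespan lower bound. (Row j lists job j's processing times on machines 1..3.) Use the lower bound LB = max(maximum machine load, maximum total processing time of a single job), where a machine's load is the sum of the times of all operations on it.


Machine loads:
  Machine 1: 10 + 8 + 6 = 24
  Machine 2: 1 + 4 + 6 = 11
  Machine 3: 4 + 5 + 6 = 15
Max machine load = 24
Job totals:
  Job 1: 15
  Job 2: 17
  Job 3: 18
Max job total = 18
Lower bound = max(24, 18) = 24

24


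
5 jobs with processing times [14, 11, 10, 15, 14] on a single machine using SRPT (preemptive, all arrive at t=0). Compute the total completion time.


Since all jobs arrive at t=0, SRPT equals SPT ordering.
SPT order: [10, 11, 14, 14, 15]
Completion times:
  Job 1: p=10, C=10
  Job 2: p=11, C=21
  Job 3: p=14, C=35
  Job 4: p=14, C=49
  Job 5: p=15, C=64
Total completion time = 10 + 21 + 35 + 49 + 64 = 179

179


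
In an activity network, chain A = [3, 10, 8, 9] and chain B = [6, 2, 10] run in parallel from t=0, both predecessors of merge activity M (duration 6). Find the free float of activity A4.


ES(A4) = sum of predecessors on chain A = 21
EF(A4) = ES + duration = 21 + 9 = 30
Successor of A4 is M. ES(M) = max(sum(A), sum(B)) = max(30, 18) = 30
Free float = ES(successor) - EF(current) = 30 - 30 = 0

0


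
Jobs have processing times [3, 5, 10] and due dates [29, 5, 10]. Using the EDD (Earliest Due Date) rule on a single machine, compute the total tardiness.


Sort by due date (EDD order): [(5, 5), (10, 10), (3, 29)]
Compute completion times and tardiness:
  Job 1: p=5, d=5, C=5, tardiness=max(0,5-5)=0
  Job 2: p=10, d=10, C=15, tardiness=max(0,15-10)=5
  Job 3: p=3, d=29, C=18, tardiness=max(0,18-29)=0
Total tardiness = 5

5


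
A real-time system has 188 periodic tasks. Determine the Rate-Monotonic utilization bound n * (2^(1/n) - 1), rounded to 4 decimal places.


Compute 2^(1/188) = 1.0036937583
Subtract 1: 1.0036937583 - 1 = 0.0036937583
Multiply by n: 188 * 0.0036937583 = 0.6944265604
Round to 4 dp: 0.6944

0.6944


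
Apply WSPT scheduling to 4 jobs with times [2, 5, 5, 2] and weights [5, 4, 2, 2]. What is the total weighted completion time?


Compute p/w ratios and sort ascending (WSPT): [(2, 5), (2, 2), (5, 4), (5, 2)]
Compute weighted completion times:
  Job (p=2,w=5): C=2, w*C=5*2=10
  Job (p=2,w=2): C=4, w*C=2*4=8
  Job (p=5,w=4): C=9, w*C=4*9=36
  Job (p=5,w=2): C=14, w*C=2*14=28
Total weighted completion time = 82

82


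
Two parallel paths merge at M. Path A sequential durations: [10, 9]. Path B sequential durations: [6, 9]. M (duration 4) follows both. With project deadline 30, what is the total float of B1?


Forward pass: ES(B1) = sum of predecessors on chain B = 0
EF = ES + duration = 0 + 6 = 6
Backward pass: LF(M) = deadline = 30; LS(M) = 30 - 4 = 26
LF(B1) = LS(M) - sum(successors on chain B) = 26 - 9 = 17
LS = LF - duration = 17 - 6 = 11
Total float = LS - ES = 11 - 0 = 11

11


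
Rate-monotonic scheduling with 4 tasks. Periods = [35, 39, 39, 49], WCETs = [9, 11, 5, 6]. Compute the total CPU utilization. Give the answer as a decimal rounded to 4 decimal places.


Compute individual utilizations (exact fractions):
  Task 1: C/T = 9/35 (approx. 0.2571)
  Task 2: C/T = 11/39 (approx. 0.2821)
  Task 3: C/T = 5/39 (approx. 0.1282)
  Task 4: C/T = 6/49 (approx. 0.1224)
Total utilization U = 9/35 + 11/39 + 5/39 + 6/49 = 7547/9555
Rounded to 4 decimal places: U = 0.7898
RM (Liu & Layland) bound for 4 tasks = 0.756828; compare with U = 7547/9555 (approx. 0.789848)
bound < U <= 1, so the RM sufficient condition is not met (inconclusive; an exact test such as response-time analysis is needed).

0.7898


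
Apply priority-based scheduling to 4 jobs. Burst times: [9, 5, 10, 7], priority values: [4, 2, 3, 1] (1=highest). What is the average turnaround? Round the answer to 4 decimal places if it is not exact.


Sort by priority (ascending = highest first):
Order: [(1, 7), (2, 5), (3, 10), (4, 9)]
Completion times:
  Priority 1, burst=7, C=7
  Priority 2, burst=5, C=12
  Priority 3, burst=10, C=22
  Priority 4, burst=9, C=31
Average turnaround = 72/4 = 18.0

18.0


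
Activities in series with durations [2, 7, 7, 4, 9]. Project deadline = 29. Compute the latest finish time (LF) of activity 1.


LF(activity 1) = deadline - sum of successor durations
Successors: activities 2 through 5 with durations [7, 7, 4, 9]
Sum of successor durations = 27
LF = 29 - 27 = 2

2


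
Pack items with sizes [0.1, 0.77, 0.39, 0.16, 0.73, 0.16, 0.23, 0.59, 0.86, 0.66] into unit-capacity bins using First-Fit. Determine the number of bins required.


Place items sequentially using First-Fit:
  Item 0.1 -> new Bin 1
  Item 0.77 -> Bin 1 (now 0.87)
  Item 0.39 -> new Bin 2
  Item 0.16 -> Bin 2 (now 0.55)
  Item 0.73 -> new Bin 3
  Item 0.16 -> Bin 2 (now 0.71)
  Item 0.23 -> Bin 2 (now 0.94)
  Item 0.59 -> new Bin 4
  Item 0.86 -> new Bin 5
  Item 0.66 -> new Bin 6
Total bins used = 6

6


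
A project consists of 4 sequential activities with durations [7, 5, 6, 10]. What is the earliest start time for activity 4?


Activity 4 starts after activities 1 through 3 complete.
Predecessor durations: [7, 5, 6]
ES = 7 + 5 + 6 = 18

18


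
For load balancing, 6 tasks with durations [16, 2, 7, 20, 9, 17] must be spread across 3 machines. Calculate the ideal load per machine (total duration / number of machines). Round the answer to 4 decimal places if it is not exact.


Total processing time = 16 + 2 + 7 + 20 + 9 + 17 = 71
Number of machines = 3
Ideal balanced load = 71 / 3 = 23.6667

23.6667


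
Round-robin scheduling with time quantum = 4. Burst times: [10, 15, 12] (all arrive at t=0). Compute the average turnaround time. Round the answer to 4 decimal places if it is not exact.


Time quantum = 4
Execution trace:
  J1 runs 4 units, time = 4
  J2 runs 4 units, time = 8
  J3 runs 4 units, time = 12
  J1 runs 4 units, time = 16
  J2 runs 4 units, time = 20
  J3 runs 4 units, time = 24
  J1 runs 2 units, time = 26
  J2 runs 4 units, time = 30
  J3 runs 4 units, time = 34
  J2 runs 3 units, time = 37
Finish times: [26, 37, 34]
Average turnaround = 97/3 = 32.3333

32.3333


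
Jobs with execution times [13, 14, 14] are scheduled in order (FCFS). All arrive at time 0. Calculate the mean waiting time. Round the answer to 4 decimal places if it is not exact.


FCFS order (as given): [13, 14, 14]
Waiting times:
  Job 1: wait = 0
  Job 2: wait = 13
  Job 3: wait = 27
Sum of waiting times = 40
Average waiting time = 40/3 = 13.3333

13.3333


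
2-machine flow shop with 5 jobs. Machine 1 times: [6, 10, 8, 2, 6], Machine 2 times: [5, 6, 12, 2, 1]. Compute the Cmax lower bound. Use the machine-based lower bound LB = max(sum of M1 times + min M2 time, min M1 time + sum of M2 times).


LB1 = sum(M1 times) + min(M2 times) = 32 + 1 = 33
LB2 = min(M1 times) + sum(M2 times) = 2 + 26 = 28
Lower bound = max(LB1, LB2) = max(33, 28) = 33

33


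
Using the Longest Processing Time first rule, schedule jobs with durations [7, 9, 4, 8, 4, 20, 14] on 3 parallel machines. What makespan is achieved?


Sort jobs in decreasing order (LPT): [20, 14, 9, 8, 7, 4, 4]
Assign each job to the least loaded machine:
  Machine 1: jobs [20, 4], load = 24
  Machine 2: jobs [14, 7], load = 21
  Machine 3: jobs [9, 8, 4], load = 21
Makespan = max load = 24

24


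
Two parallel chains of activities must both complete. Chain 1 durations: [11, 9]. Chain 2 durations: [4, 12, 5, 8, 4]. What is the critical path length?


Path A total = 11 + 9 = 20
Path B total = 4 + 12 + 5 + 8 + 4 = 33
Critical path = longest path = max(20, 33) = 33

33


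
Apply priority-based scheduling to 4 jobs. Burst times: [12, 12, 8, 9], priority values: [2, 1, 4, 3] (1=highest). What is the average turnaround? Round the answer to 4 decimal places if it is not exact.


Sort by priority (ascending = highest first):
Order: [(1, 12), (2, 12), (3, 9), (4, 8)]
Completion times:
  Priority 1, burst=12, C=12
  Priority 2, burst=12, C=24
  Priority 3, burst=9, C=33
  Priority 4, burst=8, C=41
Average turnaround = 110/4 = 27.5

27.5


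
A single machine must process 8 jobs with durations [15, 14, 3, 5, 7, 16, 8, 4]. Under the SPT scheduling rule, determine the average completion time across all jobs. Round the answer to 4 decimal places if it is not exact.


Sort jobs by processing time (SPT order): [3, 4, 5, 7, 8, 14, 15, 16]
Compute completion times sequentially:
  Job 1: processing = 3, completes at 3
  Job 2: processing = 4, completes at 7
  Job 3: processing = 5, completes at 12
  Job 4: processing = 7, completes at 19
  Job 5: processing = 8, completes at 27
  Job 6: processing = 14, completes at 41
  Job 7: processing = 15, completes at 56
  Job 8: processing = 16, completes at 72
Sum of completion times = 237
Average completion time = 237/8 = 29.625

29.625


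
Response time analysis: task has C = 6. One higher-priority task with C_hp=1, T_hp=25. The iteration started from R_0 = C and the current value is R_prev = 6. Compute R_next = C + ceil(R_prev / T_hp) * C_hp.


R_next = C + ceil(R_prev / T_hp) * C_hp
ceil(6 / 25) = ceil(0.24) = 1
Interference = 1 * 1 = 1
R_next = 6 + 1 = 7

7


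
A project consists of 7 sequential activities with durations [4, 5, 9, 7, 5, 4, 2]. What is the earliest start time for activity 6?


Activity 6 starts after activities 1 through 5 complete.
Predecessor durations: [4, 5, 9, 7, 5]
ES = 4 + 5 + 9 + 7 + 5 = 30

30


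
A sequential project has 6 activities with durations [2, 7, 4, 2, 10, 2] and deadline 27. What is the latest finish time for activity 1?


LF(activity 1) = deadline - sum of successor durations
Successors: activities 2 through 6 with durations [7, 4, 2, 10, 2]
Sum of successor durations = 25
LF = 27 - 25 = 2

2


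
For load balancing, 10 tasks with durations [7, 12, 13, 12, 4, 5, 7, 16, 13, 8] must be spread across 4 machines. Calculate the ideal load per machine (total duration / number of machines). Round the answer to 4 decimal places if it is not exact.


Total processing time = 7 + 12 + 13 + 12 + 4 + 5 + 7 + 16 + 13 + 8 = 97
Number of machines = 4
Ideal balanced load = 97 / 4 = 24.25

24.25


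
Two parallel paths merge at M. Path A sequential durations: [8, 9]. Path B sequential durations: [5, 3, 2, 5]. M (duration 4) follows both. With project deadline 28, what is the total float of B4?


Forward pass: ES(B4) = sum of predecessors on chain B = 10
EF = ES + duration = 10 + 5 = 15
Backward pass: LF(M) = deadline = 28; LS(M) = 28 - 4 = 24
LF(B4) = LS(M) - sum(successors on chain B) = 24 - 0 = 24
LS = LF - duration = 24 - 5 = 19
Total float = LS - ES = 19 - 10 = 9

9


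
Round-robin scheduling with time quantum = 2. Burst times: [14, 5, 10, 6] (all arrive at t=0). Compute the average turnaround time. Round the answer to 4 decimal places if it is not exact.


Time quantum = 2
Execution trace:
  J1 runs 2 units, time = 2
  J2 runs 2 units, time = 4
  J3 runs 2 units, time = 6
  J4 runs 2 units, time = 8
  J1 runs 2 units, time = 10
  J2 runs 2 units, time = 12
  J3 runs 2 units, time = 14
  J4 runs 2 units, time = 16
  J1 runs 2 units, time = 18
  J2 runs 1 units, time = 19
  J3 runs 2 units, time = 21
  J4 runs 2 units, time = 23
  J1 runs 2 units, time = 25
  J3 runs 2 units, time = 27
  J1 runs 2 units, time = 29
  J3 runs 2 units, time = 31
  J1 runs 2 units, time = 33
  J1 runs 2 units, time = 35
Finish times: [35, 19, 31, 23]
Average turnaround = 108/4 = 27.0

27.0


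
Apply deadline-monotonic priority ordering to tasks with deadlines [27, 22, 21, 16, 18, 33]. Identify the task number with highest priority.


Sort tasks by relative deadline (ascending):
  Task 4: deadline = 16
  Task 5: deadline = 18
  Task 3: deadline = 21
  Task 2: deadline = 22
  Task 1: deadline = 27
  Task 6: deadline = 33
Priority order (highest first): [4, 5, 3, 2, 1, 6]
Highest priority task = 4

4


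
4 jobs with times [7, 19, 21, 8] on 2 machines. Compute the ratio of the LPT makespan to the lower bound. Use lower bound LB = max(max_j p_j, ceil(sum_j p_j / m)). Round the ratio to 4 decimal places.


LPT order: [21, 19, 8, 7]
Machine loads after assignment: [28, 27]
LPT makespan = 28
Lower bound = max(max_job, ceil(total/2)) = max(21, 28) = 28
Ratio = 28 / 28 = 1.0

1.0


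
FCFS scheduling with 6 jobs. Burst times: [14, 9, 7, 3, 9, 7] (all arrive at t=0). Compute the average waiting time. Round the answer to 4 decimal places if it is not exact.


FCFS order (as given): [14, 9, 7, 3, 9, 7]
Waiting times:
  Job 1: wait = 0
  Job 2: wait = 14
  Job 3: wait = 23
  Job 4: wait = 30
  Job 5: wait = 33
  Job 6: wait = 42
Sum of waiting times = 142
Average waiting time = 142/6 = 23.6667

23.6667


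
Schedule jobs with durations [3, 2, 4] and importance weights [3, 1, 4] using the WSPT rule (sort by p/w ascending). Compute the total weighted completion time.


Compute p/w ratios and sort ascending (WSPT): [(3, 3), (4, 4), (2, 1)]
Compute weighted completion times:
  Job (p=3,w=3): C=3, w*C=3*3=9
  Job (p=4,w=4): C=7, w*C=4*7=28
  Job (p=2,w=1): C=9, w*C=1*9=9
Total weighted completion time = 46

46


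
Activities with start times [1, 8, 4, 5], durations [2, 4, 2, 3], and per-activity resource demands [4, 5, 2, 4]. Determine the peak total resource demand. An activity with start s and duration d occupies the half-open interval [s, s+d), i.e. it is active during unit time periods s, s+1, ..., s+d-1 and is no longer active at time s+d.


Each activity i is active on [start_i, start_i + duration_i).
Compute total resource usage per time slot:
  t=0: active resources = [], total = 0
  t=1: active resources = [4], total = 4
  t=2: active resources = [4], total = 4
  t=3: active resources = [], total = 0
  t=4: active resources = [2], total = 2
  t=5: active resources = [2, 4], total = 6
  t=6: active resources = [4], total = 4
  t=7: active resources = [4], total = 4
  t=8: active resources = [5], total = 5
  t=9: active resources = [5], total = 5
  t=10: active resources = [5], total = 5
  t=11: active resources = [5], total = 5
Peak resource demand = 6

6


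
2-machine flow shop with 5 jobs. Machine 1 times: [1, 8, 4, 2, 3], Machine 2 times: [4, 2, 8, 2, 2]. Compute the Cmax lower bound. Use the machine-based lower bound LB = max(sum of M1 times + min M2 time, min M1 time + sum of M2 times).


LB1 = sum(M1 times) + min(M2 times) = 18 + 2 = 20
LB2 = min(M1 times) + sum(M2 times) = 1 + 18 = 19
Lower bound = max(LB1, LB2) = max(20, 19) = 20

20


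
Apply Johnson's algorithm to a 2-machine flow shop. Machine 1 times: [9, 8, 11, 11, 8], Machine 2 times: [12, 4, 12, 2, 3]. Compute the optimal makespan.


Apply Johnson's rule:
  Group 1 (a <= b): [(1, 9, 12), (3, 11, 12)]
  Group 2 (a > b): [(2, 8, 4), (5, 8, 3), (4, 11, 2)]
Optimal job order: [1, 3, 2, 5, 4]
Schedule:
  Job 1: M1 done at 9, M2 done at 21
  Job 3: M1 done at 20, M2 done at 33
  Job 2: M1 done at 28, M2 done at 37
  Job 5: M1 done at 36, M2 done at 40
  Job 4: M1 done at 47, M2 done at 49
Makespan = 49

49


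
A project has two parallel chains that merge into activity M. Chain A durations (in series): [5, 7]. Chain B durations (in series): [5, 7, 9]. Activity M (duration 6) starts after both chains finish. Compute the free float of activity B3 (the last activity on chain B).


ES(B3) = sum of predecessors on chain B = 12
EF(B3) = ES + duration = 12 + 9 = 21
Successor of B3 is M. ES(M) = max(sum(A), sum(B)) = max(12, 21) = 21
Free float = ES(successor) - EF(current) = 21 - 21 = 0

0


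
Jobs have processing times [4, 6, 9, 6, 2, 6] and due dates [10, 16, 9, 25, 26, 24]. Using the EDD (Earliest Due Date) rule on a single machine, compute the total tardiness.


Sort by due date (EDD order): [(9, 9), (4, 10), (6, 16), (6, 24), (6, 25), (2, 26)]
Compute completion times and tardiness:
  Job 1: p=9, d=9, C=9, tardiness=max(0,9-9)=0
  Job 2: p=4, d=10, C=13, tardiness=max(0,13-10)=3
  Job 3: p=6, d=16, C=19, tardiness=max(0,19-16)=3
  Job 4: p=6, d=24, C=25, tardiness=max(0,25-24)=1
  Job 5: p=6, d=25, C=31, tardiness=max(0,31-25)=6
  Job 6: p=2, d=26, C=33, tardiness=max(0,33-26)=7
Total tardiness = 20

20


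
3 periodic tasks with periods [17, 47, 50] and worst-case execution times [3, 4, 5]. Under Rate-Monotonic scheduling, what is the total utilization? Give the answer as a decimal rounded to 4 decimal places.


Compute individual utilizations (exact fractions):
  Task 1: C/T = 3/17 (approx. 0.1765)
  Task 2: C/T = 4/47 (approx. 0.0851)
  Task 3: C/T = 5/50 = 1/10 (approx. 0.1)
Total utilization U = 3/17 + 4/47 + 1/10 = 2889/7990
Rounded to 4 decimal places: U = 0.3616
RM (Liu & Layland) bound for 3 tasks = 0.779763; compare with U = 2889/7990 (approx. 0.361577)
U <= bound, so schedulable by RM sufficient condition.

0.3616


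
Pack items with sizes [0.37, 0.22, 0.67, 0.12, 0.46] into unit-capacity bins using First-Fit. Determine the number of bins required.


Place items sequentially using First-Fit:
  Item 0.37 -> new Bin 1
  Item 0.22 -> Bin 1 (now 0.59)
  Item 0.67 -> new Bin 2
  Item 0.12 -> Bin 1 (now 0.71)
  Item 0.46 -> new Bin 3
Total bins used = 3

3


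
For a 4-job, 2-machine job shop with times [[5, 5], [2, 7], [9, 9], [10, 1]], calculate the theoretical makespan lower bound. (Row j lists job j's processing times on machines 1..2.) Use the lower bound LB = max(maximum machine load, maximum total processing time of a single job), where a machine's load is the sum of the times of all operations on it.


Machine loads:
  Machine 1: 5 + 2 + 9 + 10 = 26
  Machine 2: 5 + 7 + 9 + 1 = 22
Max machine load = 26
Job totals:
  Job 1: 10
  Job 2: 9
  Job 3: 18
  Job 4: 11
Max job total = 18
Lower bound = max(26, 18) = 26

26


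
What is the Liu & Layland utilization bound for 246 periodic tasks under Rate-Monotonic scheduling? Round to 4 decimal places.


Compute 2^(1/246) = 1.0028216448
Subtract 1: 1.0028216448 - 1 = 0.0028216448
Multiply by n: 246 * 0.0028216448 = 0.6941246208
Round to 4 dp: 0.6941

0.6941


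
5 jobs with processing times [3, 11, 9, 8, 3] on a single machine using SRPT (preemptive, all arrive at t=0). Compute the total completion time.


Since all jobs arrive at t=0, SRPT equals SPT ordering.
SPT order: [3, 3, 8, 9, 11]
Completion times:
  Job 1: p=3, C=3
  Job 2: p=3, C=6
  Job 3: p=8, C=14
  Job 4: p=9, C=23
  Job 5: p=11, C=34
Total completion time = 3 + 6 + 14 + 23 + 34 = 80

80


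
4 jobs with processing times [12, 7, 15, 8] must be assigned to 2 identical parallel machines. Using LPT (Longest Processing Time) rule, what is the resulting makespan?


Sort jobs in decreasing order (LPT): [15, 12, 8, 7]
Assign each job to the least loaded machine:
  Machine 1: jobs [15, 7], load = 22
  Machine 2: jobs [12, 8], load = 20
Makespan = max load = 22

22


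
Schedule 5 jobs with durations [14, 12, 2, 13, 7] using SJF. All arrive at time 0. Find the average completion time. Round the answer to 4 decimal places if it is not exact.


SJF order (ascending): [2, 7, 12, 13, 14]
Completion times:
  Job 1: burst=2, C=2
  Job 2: burst=7, C=9
  Job 3: burst=12, C=21
  Job 4: burst=13, C=34
  Job 5: burst=14, C=48
Average completion = 114/5 = 22.8

22.8


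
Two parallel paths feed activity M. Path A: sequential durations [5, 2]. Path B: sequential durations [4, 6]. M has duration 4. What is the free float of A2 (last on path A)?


ES(A2) = sum of predecessors on chain A = 5
EF(A2) = ES + duration = 5 + 2 = 7
Successor of A2 is M. ES(M) = max(sum(A), sum(B)) = max(7, 10) = 10
Free float = ES(successor) - EF(current) = 10 - 7 = 3

3


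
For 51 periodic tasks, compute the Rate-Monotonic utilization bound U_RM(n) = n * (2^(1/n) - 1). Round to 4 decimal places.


Compute 2^(1/51) = 1.0136839003
Subtract 1: 1.0136839003 - 1 = 0.0136839003
Multiply by n: 51 * 0.0136839003 = 0.6978789153
Round to 4 dp: 0.6979

0.6979


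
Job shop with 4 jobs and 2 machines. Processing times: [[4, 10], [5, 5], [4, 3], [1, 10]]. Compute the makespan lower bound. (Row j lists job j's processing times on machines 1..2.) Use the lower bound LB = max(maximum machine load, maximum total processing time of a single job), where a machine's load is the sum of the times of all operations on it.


Machine loads:
  Machine 1: 4 + 5 + 4 + 1 = 14
  Machine 2: 10 + 5 + 3 + 10 = 28
Max machine load = 28
Job totals:
  Job 1: 14
  Job 2: 10
  Job 3: 7
  Job 4: 11
Max job total = 14
Lower bound = max(28, 14) = 28

28


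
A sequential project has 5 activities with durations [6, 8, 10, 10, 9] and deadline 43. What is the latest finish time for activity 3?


LF(activity 3) = deadline - sum of successor durations
Successors: activities 4 through 5 with durations [10, 9]
Sum of successor durations = 19
LF = 43 - 19 = 24

24


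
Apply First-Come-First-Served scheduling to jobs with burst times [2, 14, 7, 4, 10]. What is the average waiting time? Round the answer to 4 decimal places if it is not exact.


FCFS order (as given): [2, 14, 7, 4, 10]
Waiting times:
  Job 1: wait = 0
  Job 2: wait = 2
  Job 3: wait = 16
  Job 4: wait = 23
  Job 5: wait = 27
Sum of waiting times = 68
Average waiting time = 68/5 = 13.6

13.6


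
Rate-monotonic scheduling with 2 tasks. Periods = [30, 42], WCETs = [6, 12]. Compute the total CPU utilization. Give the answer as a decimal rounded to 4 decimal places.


Compute individual utilizations (exact fractions):
  Task 1: C/T = 6/30 = 1/5 (approx. 0.2)
  Task 2: C/T = 12/42 = 2/7 (approx. 0.2857)
Total utilization U = 1/5 + 2/7 = 17/35
Rounded to 4 decimal places: U = 0.4857
RM (Liu & Layland) bound for 2 tasks = 0.828427; compare with U = 17/35 (approx. 0.485714)
U <= bound, so schedulable by RM sufficient condition.

0.4857


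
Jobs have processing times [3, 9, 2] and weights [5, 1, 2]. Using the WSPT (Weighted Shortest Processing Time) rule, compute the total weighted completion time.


Compute p/w ratios and sort ascending (WSPT): [(3, 5), (2, 2), (9, 1)]
Compute weighted completion times:
  Job (p=3,w=5): C=3, w*C=5*3=15
  Job (p=2,w=2): C=5, w*C=2*5=10
  Job (p=9,w=1): C=14, w*C=1*14=14
Total weighted completion time = 39

39


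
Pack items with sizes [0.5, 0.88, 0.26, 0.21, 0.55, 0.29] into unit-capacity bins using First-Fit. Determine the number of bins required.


Place items sequentially using First-Fit:
  Item 0.5 -> new Bin 1
  Item 0.88 -> new Bin 2
  Item 0.26 -> Bin 1 (now 0.76)
  Item 0.21 -> Bin 1 (now 0.97)
  Item 0.55 -> new Bin 3
  Item 0.29 -> Bin 3 (now 0.84)
Total bins used = 3

3


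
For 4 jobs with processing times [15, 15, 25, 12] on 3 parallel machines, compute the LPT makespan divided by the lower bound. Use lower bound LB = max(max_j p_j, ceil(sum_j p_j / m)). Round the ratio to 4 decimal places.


LPT order: [25, 15, 15, 12]
Machine loads after assignment: [25, 27, 15]
LPT makespan = 27
Lower bound = max(max_job, ceil(total/3)) = max(25, 23) = 25
Ratio = 27 / 25 = 1.08

1.08


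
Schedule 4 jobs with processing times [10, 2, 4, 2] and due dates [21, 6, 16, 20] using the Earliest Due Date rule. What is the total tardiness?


Sort by due date (EDD order): [(2, 6), (4, 16), (2, 20), (10, 21)]
Compute completion times and tardiness:
  Job 1: p=2, d=6, C=2, tardiness=max(0,2-6)=0
  Job 2: p=4, d=16, C=6, tardiness=max(0,6-16)=0
  Job 3: p=2, d=20, C=8, tardiness=max(0,8-20)=0
  Job 4: p=10, d=21, C=18, tardiness=max(0,18-21)=0
Total tardiness = 0

0


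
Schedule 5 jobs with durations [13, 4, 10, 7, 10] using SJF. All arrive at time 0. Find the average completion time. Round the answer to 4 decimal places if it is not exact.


SJF order (ascending): [4, 7, 10, 10, 13]
Completion times:
  Job 1: burst=4, C=4
  Job 2: burst=7, C=11
  Job 3: burst=10, C=21
  Job 4: burst=10, C=31
  Job 5: burst=13, C=44
Average completion = 111/5 = 22.2

22.2


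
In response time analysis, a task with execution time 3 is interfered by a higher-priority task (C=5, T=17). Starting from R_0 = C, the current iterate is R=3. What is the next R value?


R_next = C + ceil(R_prev / T_hp) * C_hp
ceil(3 / 17) = ceil(0.1765) = 1
Interference = 1 * 5 = 5
R_next = 3 + 5 = 8

8


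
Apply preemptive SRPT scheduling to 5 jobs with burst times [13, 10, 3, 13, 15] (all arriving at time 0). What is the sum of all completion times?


Since all jobs arrive at t=0, SRPT equals SPT ordering.
SPT order: [3, 10, 13, 13, 15]
Completion times:
  Job 1: p=3, C=3
  Job 2: p=10, C=13
  Job 3: p=13, C=26
  Job 4: p=13, C=39
  Job 5: p=15, C=54
Total completion time = 3 + 13 + 26 + 39 + 54 = 135

135


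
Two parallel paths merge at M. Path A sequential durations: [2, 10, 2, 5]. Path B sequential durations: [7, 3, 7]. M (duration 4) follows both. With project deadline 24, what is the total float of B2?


Forward pass: ES(B2) = sum of predecessors on chain B = 7
EF = ES + duration = 7 + 3 = 10
Backward pass: LF(M) = deadline = 24; LS(M) = 24 - 4 = 20
LF(B2) = LS(M) - sum(successors on chain B) = 20 - 7 = 13
LS = LF - duration = 13 - 3 = 10
Total float = LS - ES = 10 - 7 = 3

3


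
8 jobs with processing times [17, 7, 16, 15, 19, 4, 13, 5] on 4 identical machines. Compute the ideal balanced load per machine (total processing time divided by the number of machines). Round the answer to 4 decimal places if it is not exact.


Total processing time = 17 + 7 + 16 + 15 + 19 + 4 + 13 + 5 = 96
Number of machines = 4
Ideal balanced load = 96 / 4 = 24.0

24.0


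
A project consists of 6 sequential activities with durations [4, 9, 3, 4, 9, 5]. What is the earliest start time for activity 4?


Activity 4 starts after activities 1 through 3 complete.
Predecessor durations: [4, 9, 3]
ES = 4 + 9 + 3 = 16

16


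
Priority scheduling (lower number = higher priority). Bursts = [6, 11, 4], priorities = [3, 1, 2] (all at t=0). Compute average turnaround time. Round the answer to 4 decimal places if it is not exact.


Sort by priority (ascending = highest first):
Order: [(1, 11), (2, 4), (3, 6)]
Completion times:
  Priority 1, burst=11, C=11
  Priority 2, burst=4, C=15
  Priority 3, burst=6, C=21
Average turnaround = 47/3 = 15.6667

15.6667


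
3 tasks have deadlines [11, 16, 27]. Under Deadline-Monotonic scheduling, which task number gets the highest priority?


Sort tasks by relative deadline (ascending):
  Task 1: deadline = 11
  Task 2: deadline = 16
  Task 3: deadline = 27
Priority order (highest first): [1, 2, 3]
Highest priority task = 1

1


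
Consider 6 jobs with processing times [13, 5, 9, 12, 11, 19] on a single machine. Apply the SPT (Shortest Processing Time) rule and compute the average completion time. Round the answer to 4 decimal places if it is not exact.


Sort jobs by processing time (SPT order): [5, 9, 11, 12, 13, 19]
Compute completion times sequentially:
  Job 1: processing = 5, completes at 5
  Job 2: processing = 9, completes at 14
  Job 3: processing = 11, completes at 25
  Job 4: processing = 12, completes at 37
  Job 5: processing = 13, completes at 50
  Job 6: processing = 19, completes at 69
Sum of completion times = 200
Average completion time = 200/6 = 33.3333

33.3333


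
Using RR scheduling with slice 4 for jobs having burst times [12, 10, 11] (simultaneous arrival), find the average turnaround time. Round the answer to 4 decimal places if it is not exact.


Time quantum = 4
Execution trace:
  J1 runs 4 units, time = 4
  J2 runs 4 units, time = 8
  J3 runs 4 units, time = 12
  J1 runs 4 units, time = 16
  J2 runs 4 units, time = 20
  J3 runs 4 units, time = 24
  J1 runs 4 units, time = 28
  J2 runs 2 units, time = 30
  J3 runs 3 units, time = 33
Finish times: [28, 30, 33]
Average turnaround = 91/3 = 30.3333

30.3333


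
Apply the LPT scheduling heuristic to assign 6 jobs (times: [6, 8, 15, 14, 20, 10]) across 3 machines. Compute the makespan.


Sort jobs in decreasing order (LPT): [20, 15, 14, 10, 8, 6]
Assign each job to the least loaded machine:
  Machine 1: jobs [20, 6], load = 26
  Machine 2: jobs [15, 8], load = 23
  Machine 3: jobs [14, 10], load = 24
Makespan = max load = 26

26


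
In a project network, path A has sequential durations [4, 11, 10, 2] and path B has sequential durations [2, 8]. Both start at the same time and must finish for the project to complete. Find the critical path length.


Path A total = 4 + 11 + 10 + 2 = 27
Path B total = 2 + 8 = 10
Critical path = longest path = max(27, 10) = 27

27


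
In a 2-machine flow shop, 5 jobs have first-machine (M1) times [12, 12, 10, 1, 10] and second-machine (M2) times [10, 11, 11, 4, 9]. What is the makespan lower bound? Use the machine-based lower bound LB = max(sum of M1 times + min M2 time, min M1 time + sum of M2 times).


LB1 = sum(M1 times) + min(M2 times) = 45 + 4 = 49
LB2 = min(M1 times) + sum(M2 times) = 1 + 45 = 46
Lower bound = max(LB1, LB2) = max(49, 46) = 49

49


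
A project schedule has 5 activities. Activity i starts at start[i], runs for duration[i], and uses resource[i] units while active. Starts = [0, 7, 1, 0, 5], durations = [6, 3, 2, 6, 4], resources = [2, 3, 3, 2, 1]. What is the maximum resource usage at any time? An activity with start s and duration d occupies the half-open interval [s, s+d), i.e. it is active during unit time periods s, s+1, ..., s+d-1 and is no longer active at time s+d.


Each activity i is active on [start_i, start_i + duration_i).
Compute total resource usage per time slot:
  t=0: active resources = [2, 2], total = 4
  t=1: active resources = [2, 3, 2], total = 7
  t=2: active resources = [2, 3, 2], total = 7
  t=3: active resources = [2, 2], total = 4
  t=4: active resources = [2, 2], total = 4
  t=5: active resources = [2, 2, 1], total = 5
  t=6: active resources = [1], total = 1
  t=7: active resources = [3, 1], total = 4
  t=8: active resources = [3, 1], total = 4
  t=9: active resources = [3], total = 3
Peak resource demand = 7

7


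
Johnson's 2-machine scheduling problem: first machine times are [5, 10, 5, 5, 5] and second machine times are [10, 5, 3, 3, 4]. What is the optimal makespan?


Apply Johnson's rule:
  Group 1 (a <= b): [(1, 5, 10)]
  Group 2 (a > b): [(2, 10, 5), (5, 5, 4), (3, 5, 3), (4, 5, 3)]
Optimal job order: [1, 2, 5, 3, 4]
Schedule:
  Job 1: M1 done at 5, M2 done at 15
  Job 2: M1 done at 15, M2 done at 20
  Job 5: M1 done at 20, M2 done at 24
  Job 3: M1 done at 25, M2 done at 28
  Job 4: M1 done at 30, M2 done at 33
Makespan = 33

33


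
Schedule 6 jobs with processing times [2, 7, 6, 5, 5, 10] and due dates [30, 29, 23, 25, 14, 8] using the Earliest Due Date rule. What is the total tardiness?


Sort by due date (EDD order): [(10, 8), (5, 14), (6, 23), (5, 25), (7, 29), (2, 30)]
Compute completion times and tardiness:
  Job 1: p=10, d=8, C=10, tardiness=max(0,10-8)=2
  Job 2: p=5, d=14, C=15, tardiness=max(0,15-14)=1
  Job 3: p=6, d=23, C=21, tardiness=max(0,21-23)=0
  Job 4: p=5, d=25, C=26, tardiness=max(0,26-25)=1
  Job 5: p=7, d=29, C=33, tardiness=max(0,33-29)=4
  Job 6: p=2, d=30, C=35, tardiness=max(0,35-30)=5
Total tardiness = 13

13


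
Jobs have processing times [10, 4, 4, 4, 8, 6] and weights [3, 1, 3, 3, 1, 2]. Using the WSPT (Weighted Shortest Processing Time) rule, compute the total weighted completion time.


Compute p/w ratios and sort ascending (WSPT): [(4, 3), (4, 3), (6, 2), (10, 3), (4, 1), (8, 1)]
Compute weighted completion times:
  Job (p=4,w=3): C=4, w*C=3*4=12
  Job (p=4,w=3): C=8, w*C=3*8=24
  Job (p=6,w=2): C=14, w*C=2*14=28
  Job (p=10,w=3): C=24, w*C=3*24=72
  Job (p=4,w=1): C=28, w*C=1*28=28
  Job (p=8,w=1): C=36, w*C=1*36=36
Total weighted completion time = 200

200


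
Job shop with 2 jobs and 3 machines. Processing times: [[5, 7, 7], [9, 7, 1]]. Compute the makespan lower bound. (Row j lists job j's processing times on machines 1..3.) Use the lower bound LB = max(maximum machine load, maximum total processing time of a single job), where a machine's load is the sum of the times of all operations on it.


Machine loads:
  Machine 1: 5 + 9 = 14
  Machine 2: 7 + 7 = 14
  Machine 3: 7 + 1 = 8
Max machine load = 14
Job totals:
  Job 1: 19
  Job 2: 17
Max job total = 19
Lower bound = max(14, 19) = 19

19


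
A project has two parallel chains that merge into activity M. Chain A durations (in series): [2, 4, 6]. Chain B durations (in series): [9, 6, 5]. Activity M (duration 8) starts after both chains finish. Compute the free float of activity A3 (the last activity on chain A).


ES(A3) = sum of predecessors on chain A = 6
EF(A3) = ES + duration = 6 + 6 = 12
Successor of A3 is M. ES(M) = max(sum(A), sum(B)) = max(12, 20) = 20
Free float = ES(successor) - EF(current) = 20 - 12 = 8

8


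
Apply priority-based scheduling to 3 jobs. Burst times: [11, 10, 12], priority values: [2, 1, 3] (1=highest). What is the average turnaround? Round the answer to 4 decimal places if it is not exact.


Sort by priority (ascending = highest first):
Order: [(1, 10), (2, 11), (3, 12)]
Completion times:
  Priority 1, burst=10, C=10
  Priority 2, burst=11, C=21
  Priority 3, burst=12, C=33
Average turnaround = 64/3 = 21.3333

21.3333


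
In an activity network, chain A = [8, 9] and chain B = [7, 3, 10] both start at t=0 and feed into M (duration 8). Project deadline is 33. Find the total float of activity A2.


Forward pass: ES(A2) = sum of predecessors on chain A = 8
EF = ES + duration = 8 + 9 = 17
Backward pass: LF(M) = deadline = 33; LS(M) = 33 - 8 = 25
LF(A2) = LS(M) - sum(successors on chain A) = 25 - 0 = 25
LS = LF - duration = 25 - 9 = 16
Total float = LS - ES = 16 - 8 = 8

8


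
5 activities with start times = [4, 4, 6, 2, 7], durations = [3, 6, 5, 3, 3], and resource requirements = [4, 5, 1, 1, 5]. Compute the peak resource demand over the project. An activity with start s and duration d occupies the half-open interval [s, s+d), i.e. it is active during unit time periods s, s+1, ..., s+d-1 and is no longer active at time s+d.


Each activity i is active on [start_i, start_i + duration_i).
Compute total resource usage per time slot:
  t=0: active resources = [], total = 0
  t=1: active resources = [], total = 0
  t=2: active resources = [1], total = 1
  t=3: active resources = [1], total = 1
  t=4: active resources = [4, 5, 1], total = 10
  t=5: active resources = [4, 5], total = 9
  t=6: active resources = [4, 5, 1], total = 10
  t=7: active resources = [5, 1, 5], total = 11
  t=8: active resources = [5, 1, 5], total = 11
  t=9: active resources = [5, 1, 5], total = 11
  t=10: active resources = [1], total = 1
Peak resource demand = 11

11


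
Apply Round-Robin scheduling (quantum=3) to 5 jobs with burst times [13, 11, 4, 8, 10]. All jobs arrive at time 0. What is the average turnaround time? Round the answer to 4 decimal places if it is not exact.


Time quantum = 3
Execution trace:
  J1 runs 3 units, time = 3
  J2 runs 3 units, time = 6
  J3 runs 3 units, time = 9
  J4 runs 3 units, time = 12
  J5 runs 3 units, time = 15
  J1 runs 3 units, time = 18
  J2 runs 3 units, time = 21
  J3 runs 1 units, time = 22
  J4 runs 3 units, time = 25
  J5 runs 3 units, time = 28
  J1 runs 3 units, time = 31
  J2 runs 3 units, time = 34
  J4 runs 2 units, time = 36
  J5 runs 3 units, time = 39
  J1 runs 3 units, time = 42
  J2 runs 2 units, time = 44
  J5 runs 1 units, time = 45
  J1 runs 1 units, time = 46
Finish times: [46, 44, 22, 36, 45]
Average turnaround = 193/5 = 38.6

38.6


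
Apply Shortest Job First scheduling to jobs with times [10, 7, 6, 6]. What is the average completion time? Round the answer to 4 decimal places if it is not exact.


SJF order (ascending): [6, 6, 7, 10]
Completion times:
  Job 1: burst=6, C=6
  Job 2: burst=6, C=12
  Job 3: burst=7, C=19
  Job 4: burst=10, C=29
Average completion = 66/4 = 16.5

16.5


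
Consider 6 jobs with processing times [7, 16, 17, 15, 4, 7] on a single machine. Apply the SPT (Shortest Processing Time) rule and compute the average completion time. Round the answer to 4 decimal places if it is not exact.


Sort jobs by processing time (SPT order): [4, 7, 7, 15, 16, 17]
Compute completion times sequentially:
  Job 1: processing = 4, completes at 4
  Job 2: processing = 7, completes at 11
  Job 3: processing = 7, completes at 18
  Job 4: processing = 15, completes at 33
  Job 5: processing = 16, completes at 49
  Job 6: processing = 17, completes at 66
Sum of completion times = 181
Average completion time = 181/6 = 30.1667

30.1667


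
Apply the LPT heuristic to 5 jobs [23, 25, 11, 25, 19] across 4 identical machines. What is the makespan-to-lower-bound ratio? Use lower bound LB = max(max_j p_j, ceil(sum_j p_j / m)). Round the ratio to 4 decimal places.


LPT order: [25, 25, 23, 19, 11]
Machine loads after assignment: [25, 25, 23, 30]
LPT makespan = 30
Lower bound = max(max_job, ceil(total/4)) = max(25, 26) = 26
Ratio = 30 / 26 = 1.1538

1.1538


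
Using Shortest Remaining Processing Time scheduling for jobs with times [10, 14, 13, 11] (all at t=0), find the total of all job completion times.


Since all jobs arrive at t=0, SRPT equals SPT ordering.
SPT order: [10, 11, 13, 14]
Completion times:
  Job 1: p=10, C=10
  Job 2: p=11, C=21
  Job 3: p=13, C=34
  Job 4: p=14, C=48
Total completion time = 10 + 21 + 34 + 48 = 113

113
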